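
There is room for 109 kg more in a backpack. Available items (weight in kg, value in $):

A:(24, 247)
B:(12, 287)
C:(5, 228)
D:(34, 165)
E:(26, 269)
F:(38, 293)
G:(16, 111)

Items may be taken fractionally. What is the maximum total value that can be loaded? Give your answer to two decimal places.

1351.75

Greedy by value/weight ratio, highest first.
Order: C (228/5=45.60) > B (287/12=23.92) > E (269/26=10.35) > A (247/24=10.29) > F (293/38=7.71) > G (111/16=6.94) > D (165/34=4.85)
Fill: take C (5 @ 228) → take B (12 @ 287) → take E (26 @ 269) → take A (24 @ 247) → take F (38 @ 293) → take 4/16 of G → 27.75; 109/109 used.
Total value = 1351.75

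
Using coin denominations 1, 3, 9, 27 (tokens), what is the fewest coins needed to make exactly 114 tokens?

6

Greedy: take as many of the largest coin as possible, then repeat with the remainder.
114 − 4×27→6 − 2×3→0
Total coins = 4 + 2 = 6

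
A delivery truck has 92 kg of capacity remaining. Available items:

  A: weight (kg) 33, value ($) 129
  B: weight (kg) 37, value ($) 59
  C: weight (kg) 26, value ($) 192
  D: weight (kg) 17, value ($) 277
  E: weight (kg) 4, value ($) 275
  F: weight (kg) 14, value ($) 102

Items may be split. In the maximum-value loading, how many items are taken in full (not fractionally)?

4

Ratios (sorted): E 68.75, D 16.29, C 7.38, F 7.29, A 3.91, B 1.59
take E (4 @ 275); take D (17 @ 277); take C (26 @ 192); take F (14 @ 102); take 31/33 of A → 121.18. Capacity used 92/92.
4 item(s) taken whole; one partial (take 31/33 of A).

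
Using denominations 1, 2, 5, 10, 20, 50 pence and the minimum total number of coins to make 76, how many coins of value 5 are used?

1

76 − 1×50→26 − 1×20→6 − 1×5→1 − 1×1→0
Count of 5: 1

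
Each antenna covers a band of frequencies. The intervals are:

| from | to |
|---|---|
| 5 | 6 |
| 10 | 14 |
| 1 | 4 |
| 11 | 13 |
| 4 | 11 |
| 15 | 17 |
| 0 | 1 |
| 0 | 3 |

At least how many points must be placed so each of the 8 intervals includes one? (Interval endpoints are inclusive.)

4

Process intervals by earliest right end; each time one isn't hit yet, stab at its right endpoint.
Sorted: [0,1] [0,3] [1,4] [5,6] [4,11] [11,13] [10,14] [15,17]
{[0,1],[0,3],[1,4]} hit by 1; {[5,6],[4,11]} hit by 6; {[11,13],[10,14]} hit by 13; {[15,17]} hit by 17.
Points: 1, 6, 13, 17 (4 total).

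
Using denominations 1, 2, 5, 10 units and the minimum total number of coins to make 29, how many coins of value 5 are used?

29 − 2×10→9 − 1×5→4 − 2×2→0
Count of 5: 1

1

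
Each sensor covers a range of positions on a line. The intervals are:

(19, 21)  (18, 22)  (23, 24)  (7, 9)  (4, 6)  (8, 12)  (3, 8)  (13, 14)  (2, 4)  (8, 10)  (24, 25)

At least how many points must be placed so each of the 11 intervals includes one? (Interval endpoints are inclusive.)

5

By right end: [2,4]  [4,6]  [3,8]  [7,9]  [8,10]  [8,12]  [13,14]  [19,21]  [18,22]  [23,24]  [24,25]
[2,4] uncovered → point at 4; [7,9] uncovered → point at 9; [13,14] uncovered → point at 14; [19,21] uncovered → point at 21; [23,24] uncovered → point at 24.
Points: 4, 9, 14, 21, 24 (5 total).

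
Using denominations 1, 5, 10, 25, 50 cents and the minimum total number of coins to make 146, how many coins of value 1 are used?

1

146 − 2×50→46 − 1×25→21 − 2×10→1 − 1×1→0
Count of 1: 1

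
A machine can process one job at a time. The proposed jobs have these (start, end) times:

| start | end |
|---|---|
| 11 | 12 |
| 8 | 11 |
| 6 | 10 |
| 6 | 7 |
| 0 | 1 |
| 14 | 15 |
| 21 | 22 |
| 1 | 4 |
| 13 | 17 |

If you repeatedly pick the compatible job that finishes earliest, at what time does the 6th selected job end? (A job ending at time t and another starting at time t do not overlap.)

15

Greedy by earliest finish: after sorting by end time, pick each interval compatible with the last pick.
Sorted by end: (0,1)  (1,4)  (6,7)  (6,10)  (8,11)  (11,12)  (14,15)  (13,17)  (21,22)
take (0,1); take (1,4); take (6,7); skip (6,10); take (8,11); take (11,12); take (14,15); skip (13,17); take (21,22).
Selected: (0,1) (1,4) (6,7) (8,11) (11,12) (14,15) (21,22)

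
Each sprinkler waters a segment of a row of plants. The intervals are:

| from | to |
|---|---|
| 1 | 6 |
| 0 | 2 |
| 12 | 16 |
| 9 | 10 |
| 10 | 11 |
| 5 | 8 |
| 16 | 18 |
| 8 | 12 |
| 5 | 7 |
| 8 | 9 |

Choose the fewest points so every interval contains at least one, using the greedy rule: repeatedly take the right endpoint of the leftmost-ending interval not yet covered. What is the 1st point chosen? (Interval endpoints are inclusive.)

2

Process intervals by earliest right end; each time one isn't hit yet, stab at its right endpoint.
Sorted: [0,2] [1,6] [5,7] [5,8] [8,9] [9,10] [10,11] [8,12] [12,16] [16,18]
{[0,2],[1,6]} hit by 2; {[5,7],[5,8]} hit by 7; {[8,9],[9,10]} hit by 9; {[10,11],[8,12]} hit by 11; {[12,16],[16,18]} hit by 16.
Points: 2, 7, 9, 11, 16 (5 total).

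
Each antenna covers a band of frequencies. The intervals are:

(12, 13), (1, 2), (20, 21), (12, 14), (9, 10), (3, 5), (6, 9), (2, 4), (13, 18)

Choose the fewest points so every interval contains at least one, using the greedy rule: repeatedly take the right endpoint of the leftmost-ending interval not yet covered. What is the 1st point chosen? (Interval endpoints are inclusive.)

Sorted: [1,2] [2,4] [3,5] [6,9] [9,10] [12,13] [12,14] [13,18] [20,21]
{[1,2],[2,4]} hit by 2; {[3,5]} hit by 5; {[6,9],[9,10]} hit by 9; {[12,13],[12,14],[13,18]} hit by 13; {[20,21]} hit by 21.
Points: 2, 5, 9, 13, 21 (5 total).

2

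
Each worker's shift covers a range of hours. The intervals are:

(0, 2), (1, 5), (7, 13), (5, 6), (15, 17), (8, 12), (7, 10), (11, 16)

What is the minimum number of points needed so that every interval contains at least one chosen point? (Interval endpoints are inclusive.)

Process intervals by earliest right end; each time one isn't hit yet, stab at its right endpoint.
By right end: [0,2]  [1,5]  [5,6]  [7,10]  [8,12]  [7,13]  [11,16]  [15,17]
[0,2] uncovered → point at 2; [5,6] uncovered → point at 6; [7,10] uncovered → point at 10; [11,16] uncovered → point at 16.
Points: 2, 6, 10, 16 (4 total).

4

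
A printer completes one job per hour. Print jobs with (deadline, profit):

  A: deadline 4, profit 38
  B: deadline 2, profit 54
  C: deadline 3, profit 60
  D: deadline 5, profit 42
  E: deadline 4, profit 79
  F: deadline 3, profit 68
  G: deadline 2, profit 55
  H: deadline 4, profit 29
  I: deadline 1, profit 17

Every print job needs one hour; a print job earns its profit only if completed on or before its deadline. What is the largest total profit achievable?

Profit order: E=79 F=68 C=60 G=55 B=54 D=42 A=38 H=29 I=17
Assign: E→slot 4, F→slot 3, C→slot 2, G→slot 1, B skipped, D→slot 5, A skipped, H skipped, I skipped.
Slots: [1:G] [2:C] [3:F] [4:E] [5:D]
Profit = 55 + 60 + 68 + 79 + 42 = 304

304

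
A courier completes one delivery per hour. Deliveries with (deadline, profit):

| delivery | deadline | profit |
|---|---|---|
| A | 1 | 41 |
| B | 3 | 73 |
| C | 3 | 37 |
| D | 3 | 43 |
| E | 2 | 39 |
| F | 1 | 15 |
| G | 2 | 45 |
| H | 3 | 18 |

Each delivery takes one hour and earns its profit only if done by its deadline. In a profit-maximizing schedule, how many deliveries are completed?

Sort by profit descending; place each in the latest free slot ≤ its deadline.
Profit order: B=73 G=45 D=43 A=41 E=39 C=37 H=18 F=15
Assign: B→slot 3, G→slot 2, D→slot 1, A skipped, E skipped, C skipped, H skipped, F skipped.
Slots: [1:D] [2:G] [3:B]
3 of 8 scheduled.

3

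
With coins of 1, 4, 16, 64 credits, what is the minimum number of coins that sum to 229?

7

229 − 3×64→37 − 2×16→5 − 1×4→1 − 1×1→0
Total coins = 3 + 2 + 1 + 1 = 7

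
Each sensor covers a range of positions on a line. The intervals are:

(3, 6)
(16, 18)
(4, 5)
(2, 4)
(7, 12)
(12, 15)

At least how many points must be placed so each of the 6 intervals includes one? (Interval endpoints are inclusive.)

3

Process intervals by earliest right end; each time one isn't hit yet, stab at its right endpoint.
Sorted: [2,4] [4,5] [3,6] [7,12] [12,15] [16,18]
{[2,4],[4,5],[3,6]} hit by 4; {[7,12],[12,15]} hit by 12; {[16,18]} hit by 18.
Points: 4, 12, 18 (3 total).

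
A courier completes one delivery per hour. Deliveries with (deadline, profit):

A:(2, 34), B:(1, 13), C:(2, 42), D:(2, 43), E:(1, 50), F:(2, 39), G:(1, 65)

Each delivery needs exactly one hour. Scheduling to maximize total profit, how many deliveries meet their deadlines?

2

Sort by profit descending; place each in the latest free slot ≤ its deadline.
By profit: G(d1,65), E(d1,50), D(d2,43), C(d2,42), F(d2,39), A(d2,34), B(d1,13)
G→slot 1; E skipped; D→slot 2; C skipped; F skipped; A skipped; B skipped.
2 of 7 scheduled.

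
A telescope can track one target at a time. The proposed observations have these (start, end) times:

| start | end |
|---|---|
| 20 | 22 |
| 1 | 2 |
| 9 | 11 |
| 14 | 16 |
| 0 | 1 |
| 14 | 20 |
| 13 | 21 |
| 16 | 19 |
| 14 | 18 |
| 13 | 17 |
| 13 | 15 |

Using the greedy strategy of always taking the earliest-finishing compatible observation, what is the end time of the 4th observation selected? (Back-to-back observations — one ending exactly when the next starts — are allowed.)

15

Sorted by end: (0,1)  (1,2)  (9,11)  (13,15)  (14,16)  (13,17)  (14,18)  (16,19)  (14,20)  (13,21)  (20,22)
take (0,1); take (1,2); take (9,11); take (13,15); skip (13,17); skip (14,18); take (16,19); skip (13,21); take (20,22).
Selected: (0,1) (1,2) (9,11) (13,15) (16,19) (20,22)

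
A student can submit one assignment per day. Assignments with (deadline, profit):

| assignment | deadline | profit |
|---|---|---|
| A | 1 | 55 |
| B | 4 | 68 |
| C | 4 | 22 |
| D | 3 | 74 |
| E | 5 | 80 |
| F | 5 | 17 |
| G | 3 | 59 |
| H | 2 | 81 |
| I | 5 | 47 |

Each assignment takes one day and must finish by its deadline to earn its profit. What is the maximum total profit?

362

Sort by profit descending; place each in the latest free slot ≤ its deadline.
By profit: H(d2,81), E(d5,80), D(d3,74), B(d4,68), G(d3,59), A(d1,55), I(d5,47), C(d4,22), F(d5,17)
H→slot 2; E→slot 5; D→slot 3; B→slot 4; G→slot 1; A skipped; I skipped; C skipped; F skipped.
Profit = 59 + 81 + 74 + 68 + 80 = 362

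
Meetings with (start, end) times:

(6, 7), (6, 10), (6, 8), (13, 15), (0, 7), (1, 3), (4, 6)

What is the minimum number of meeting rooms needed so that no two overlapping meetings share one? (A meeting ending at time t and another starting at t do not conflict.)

The answer is the maximum number of intervals overlapping at any instant.
starts: [0, 1, 4, 6, 6, 6, 13]
ends:   [3, 6, 7, 7, 8, 10, 15]
s0→1 s1→2 e3→1 s4→2 e6→1 s6→2 s6→3 s6→4  — peak 4.

4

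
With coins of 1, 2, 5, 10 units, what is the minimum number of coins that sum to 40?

40 − 4×10→0
Total coins = 4 = 4

4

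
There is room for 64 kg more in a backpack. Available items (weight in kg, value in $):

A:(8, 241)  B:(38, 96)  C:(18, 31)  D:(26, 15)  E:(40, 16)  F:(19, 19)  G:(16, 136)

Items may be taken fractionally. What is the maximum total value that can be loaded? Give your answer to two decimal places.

476.44

Greedy by value/weight ratio, highest first.
Order: A (241/8=30.12) > G (136/16=8.50) > B (96/38=2.53) > C (31/18=1.72) > F (19/19=1.00) > D (15/26=0.58) > E (16/40=0.40)
Fill: take A (8 @ 241) → take G (16 @ 136) → take B (38 @ 96) → take 2/18 of C → 3.44; 64/64 used.
Total value = 476.44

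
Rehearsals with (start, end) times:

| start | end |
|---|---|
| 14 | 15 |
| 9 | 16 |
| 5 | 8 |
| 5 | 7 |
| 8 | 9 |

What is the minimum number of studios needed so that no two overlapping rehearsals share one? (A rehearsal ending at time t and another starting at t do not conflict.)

Events (time:±→running): 5:+→1 5:+→2 … peak 2.

2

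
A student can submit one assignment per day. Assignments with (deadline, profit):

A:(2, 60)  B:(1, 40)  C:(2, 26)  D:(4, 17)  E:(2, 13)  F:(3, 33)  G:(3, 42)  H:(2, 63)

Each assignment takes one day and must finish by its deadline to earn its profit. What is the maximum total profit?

Profit order: H=63 A=60 G=42 B=40 F=33 C=26 D=17 E=13
Assign: H→slot 2, A→slot 1, G→slot 3, B skipped, F skipped, C skipped, D→slot 4, E skipped.
Slots: [1:A] [2:H] [3:G] [4:D]
Profit = 60 + 63 + 42 + 17 = 182

182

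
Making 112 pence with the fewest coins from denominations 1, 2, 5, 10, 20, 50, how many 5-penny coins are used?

112 = 2×50 + 1×10 + 1×2
Count of 5: 0

0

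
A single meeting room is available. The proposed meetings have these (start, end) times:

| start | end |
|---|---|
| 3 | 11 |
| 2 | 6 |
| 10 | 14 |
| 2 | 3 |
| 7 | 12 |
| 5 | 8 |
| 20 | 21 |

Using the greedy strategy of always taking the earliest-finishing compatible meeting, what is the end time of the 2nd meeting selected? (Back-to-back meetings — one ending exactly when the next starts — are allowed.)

8

By end time: (2,3), (2,6), (5,8), (3,11), (7,12), (10,14), (20,21).
Pick (2,3); next start ≥ 3 → (5,8); next start ≥ 8 → (10,14); next start ≥ 14 → (20,21).
Selected: (2,3) (5,8) (10,14) (20,21)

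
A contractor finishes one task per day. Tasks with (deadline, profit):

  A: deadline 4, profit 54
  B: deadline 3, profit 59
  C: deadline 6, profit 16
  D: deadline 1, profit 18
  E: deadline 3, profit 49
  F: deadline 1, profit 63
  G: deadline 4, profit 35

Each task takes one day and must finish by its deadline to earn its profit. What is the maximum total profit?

241

Take jobs in profit order; each goes to the latest open slot no later than its deadline.
Profit order: F=63 B=59 A=54 E=49 G=35 D=18 C=16
Assign: F→slot 1, B→slot 3, A→slot 4, E→slot 2, G skipped, D skipped, C→slot 6.
Slots: [1:F] [2:E] [3:B] [4:A] [6:C]
Profit = 63 + 49 + 59 + 54 + 16 = 241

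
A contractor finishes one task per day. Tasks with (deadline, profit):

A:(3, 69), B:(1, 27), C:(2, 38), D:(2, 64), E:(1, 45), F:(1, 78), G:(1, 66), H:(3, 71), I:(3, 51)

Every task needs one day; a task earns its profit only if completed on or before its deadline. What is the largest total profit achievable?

Take jobs in profit order; each goes to the latest open slot no later than its deadline.
By profit: F(d1,78), H(d3,71), A(d3,69), G(d1,66), D(d2,64), I(d3,51), E(d1,45), C(d2,38), B(d1,27)
F→slot 1; H→slot 3; A→slot 2; G skipped; D skipped; I skipped; E skipped; C skipped; B skipped.
Profit = 78 + 69 + 71 = 218

218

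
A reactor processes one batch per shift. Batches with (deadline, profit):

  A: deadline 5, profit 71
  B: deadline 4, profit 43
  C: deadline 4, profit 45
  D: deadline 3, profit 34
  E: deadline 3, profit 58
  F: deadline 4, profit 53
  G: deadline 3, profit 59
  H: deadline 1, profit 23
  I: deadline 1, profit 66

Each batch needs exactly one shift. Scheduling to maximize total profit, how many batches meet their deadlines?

5

Sort by profit descending; place each in the latest free slot ≤ its deadline.
By profit: A(d5,71), I(d1,66), G(d3,59), E(d3,58), F(d4,53), C(d4,45), B(d4,43), D(d3,34), H(d1,23)
A→slot 5; I→slot 1; G→slot 3; E→slot 2; F→slot 4; C skipped; B skipped; D skipped; H skipped.
5 of 9 scheduled.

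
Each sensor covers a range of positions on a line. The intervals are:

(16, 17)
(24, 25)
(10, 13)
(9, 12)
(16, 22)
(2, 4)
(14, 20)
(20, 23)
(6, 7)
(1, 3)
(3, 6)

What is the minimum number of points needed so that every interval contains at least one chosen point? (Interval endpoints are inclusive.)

Sort by right endpoint; whenever an interval is uncovered, place a point at its right end.
Sorted: [1,3] [2,4] [3,6] [6,7] [9,12] [10,13] [16,17] [14,20] [16,22] [20,23] [24,25]
{[1,3],[2,4],[3,6]} hit by 3; {[6,7]} hit by 7; {[9,12],[10,13]} hit by 12; {[16,17],[14,20],[16,22]} hit by 17; {[20,23]} hit by 23; {[24,25]} hit by 25.
Points: 3, 7, 12, 17, 23, 25 (6 total).

6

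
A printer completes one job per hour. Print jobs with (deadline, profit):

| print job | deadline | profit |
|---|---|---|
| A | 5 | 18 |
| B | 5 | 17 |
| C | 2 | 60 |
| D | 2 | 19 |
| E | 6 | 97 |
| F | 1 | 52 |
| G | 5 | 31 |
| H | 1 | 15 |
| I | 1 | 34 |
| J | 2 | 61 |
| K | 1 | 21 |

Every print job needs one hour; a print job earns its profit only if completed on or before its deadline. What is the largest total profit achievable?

284

Sort by profit descending; place each in the latest free slot ≤ its deadline.
Profit order: E=97 J=61 C=60 F=52 I=34 G=31 K=21 D=19 A=18 B=17 H=15
Assign: E→slot 6, J→slot 2, C→slot 1, F skipped, I skipped, G→slot 5, K skipped, D skipped, A→slot 4, B→slot 3, H skipped.
Slots: [1:C] [2:J] [3:B] [4:A] [5:G] [6:E]
Profit = 60 + 61 + 17 + 18 + 31 + 97 = 284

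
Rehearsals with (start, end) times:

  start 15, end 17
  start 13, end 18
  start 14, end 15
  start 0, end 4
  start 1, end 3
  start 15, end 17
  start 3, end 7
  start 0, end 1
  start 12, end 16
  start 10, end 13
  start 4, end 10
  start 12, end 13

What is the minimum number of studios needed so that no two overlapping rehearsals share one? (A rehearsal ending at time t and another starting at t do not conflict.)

4

Events (time:±→running): 0:+→1 0:+→2 1:-→1 1:+→2 3:-→1 3:+→2 4:-→1 4:+→2 7:-→1 10:-→0 10:+→1 12:+→2 12:+→3 13:-→2 13:-→1 13:+→2 14:+→3 15:-→2 15:+→3 15:+→4 … peak 4.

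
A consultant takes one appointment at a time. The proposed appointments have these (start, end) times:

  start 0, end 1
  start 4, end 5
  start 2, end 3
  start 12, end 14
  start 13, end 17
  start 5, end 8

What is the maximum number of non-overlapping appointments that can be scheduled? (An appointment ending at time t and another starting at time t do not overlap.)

5

By end time: (0,1), (2,3), (4,5), (5,8), (12,14), (13,17).
Pick (0,1); next start ≥ 1 → (2,3); next start ≥ 3 → (4,5); next start ≥ 5 → (5,8); next start ≥ 8 → (12,14).
Selected 5 appointments.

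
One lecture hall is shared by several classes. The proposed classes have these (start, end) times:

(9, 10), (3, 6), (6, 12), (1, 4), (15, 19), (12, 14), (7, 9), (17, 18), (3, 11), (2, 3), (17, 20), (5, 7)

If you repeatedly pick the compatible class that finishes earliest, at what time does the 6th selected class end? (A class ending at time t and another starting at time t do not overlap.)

18

By end time: (2,3), (1,4), (3,6), (5,7), (7,9), (9,10), (3,11), (6,12), (12,14), (17,18), (15,19), (17,20).
Pick (2,3); next start ≥ 3 → (3,6); next start ≥ 6 → (7,9); next start ≥ 9 → (9,10); next start ≥ 10 → (12,14); next start ≥ 14 → (17,18).
Selected: (2,3) (3,6) (7,9) (9,10) (12,14) (17,18)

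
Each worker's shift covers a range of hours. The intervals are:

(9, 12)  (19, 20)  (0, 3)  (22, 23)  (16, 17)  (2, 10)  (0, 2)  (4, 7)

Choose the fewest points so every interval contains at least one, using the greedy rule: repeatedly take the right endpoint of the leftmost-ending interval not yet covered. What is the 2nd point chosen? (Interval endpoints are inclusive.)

Process intervals by earliest right end; each time one isn't hit yet, stab at its right endpoint.
Sorted: [0,2] [0,3] [4,7] [2,10] [9,12] [16,17] [19,20] [22,23]
{[0,2],[0,3]} hit by 2; {[4,7],[2,10]} hit by 7; {[9,12]} hit by 12; {[16,17]} hit by 17; {[19,20]} hit by 20; {[22,23]} hit by 23.
Points: 2, 7, 12, 17, 20, 23 (6 total).

7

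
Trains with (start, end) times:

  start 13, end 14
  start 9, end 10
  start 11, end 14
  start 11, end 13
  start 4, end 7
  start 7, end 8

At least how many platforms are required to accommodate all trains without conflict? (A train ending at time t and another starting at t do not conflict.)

The answer is the maximum number of intervals overlapping at any instant.
Events (time:±→running): 4:+→1 7:-→0 7:+→1 8:-→0 9:+→1 10:-→0 11:+→1 11:+→2 … peak 2.

2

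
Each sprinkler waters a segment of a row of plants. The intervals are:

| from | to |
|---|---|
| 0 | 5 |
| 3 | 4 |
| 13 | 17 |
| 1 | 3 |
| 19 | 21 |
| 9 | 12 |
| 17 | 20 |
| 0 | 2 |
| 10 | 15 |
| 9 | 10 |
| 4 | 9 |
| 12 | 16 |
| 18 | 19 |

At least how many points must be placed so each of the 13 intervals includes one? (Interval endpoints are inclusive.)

5

By right end: [0,2]  [1,3]  [3,4]  [0,5]  [4,9]  [9,10]  [9,12]  [10,15]  [12,16]  [13,17]  [18,19]  [17,20]  [19,21]
[0,2] uncovered → point at 2; [3,4] uncovered → point at 4; [9,10] uncovered → point at 10; [12,16] uncovered → point at 16; [18,19] uncovered → point at 19.
Points: 2, 4, 10, 16, 19 (5 total).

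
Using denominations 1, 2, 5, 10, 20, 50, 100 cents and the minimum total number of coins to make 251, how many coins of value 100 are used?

2

Use the largest denomination that fits, subtract, and repeat.
251 − 2×100→51 − 1×50→1 − 1×1→0
Count of 100: 2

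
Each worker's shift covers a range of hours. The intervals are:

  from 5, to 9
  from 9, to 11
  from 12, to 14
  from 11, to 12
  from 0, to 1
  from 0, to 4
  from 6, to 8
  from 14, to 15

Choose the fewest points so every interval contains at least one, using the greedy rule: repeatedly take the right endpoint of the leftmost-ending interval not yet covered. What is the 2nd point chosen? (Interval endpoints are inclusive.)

8

Sorted: [0,1] [0,4] [6,8] [5,9] [9,11] [11,12] [12,14] [14,15]
{[0,1],[0,4]} hit by 1; {[6,8],[5,9]} hit by 8; {[9,11],[11,12]} hit by 11; {[12,14],[14,15]} hit by 14.
Points: 1, 8, 11, 14 (4 total).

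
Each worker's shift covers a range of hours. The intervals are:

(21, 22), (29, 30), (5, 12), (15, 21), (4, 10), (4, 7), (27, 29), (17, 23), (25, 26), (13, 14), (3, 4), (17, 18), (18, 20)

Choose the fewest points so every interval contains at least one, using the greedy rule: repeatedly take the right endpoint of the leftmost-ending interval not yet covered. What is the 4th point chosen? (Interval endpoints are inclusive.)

18

Process intervals by earliest right end; each time one isn't hit yet, stab at its right endpoint.
Sorted: [3,4] [4,7] [4,10] [5,12] [13,14] [17,18] [18,20] [15,21] [21,22] [17,23] [25,26] [27,29] [29,30]
{[3,4],[4,7],[4,10]} hit by 4; {[5,12]} hit by 12; {[13,14]} hit by 14; {[17,18],[18,20],[15,21]} hit by 18; {[21,22],[17,23]} hit by 22; {[25,26]} hit by 26; {[27,29],[29,30]} hit by 29.
Points: 4, 12, 14, 18, 22, 26, 29 (7 total).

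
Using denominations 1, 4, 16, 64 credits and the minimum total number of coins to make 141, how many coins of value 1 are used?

Use the largest denomination that fits, subtract, and repeat.
141 − 2×64→13 − 3×4→1 − 1×1→0
Count of 1: 1

1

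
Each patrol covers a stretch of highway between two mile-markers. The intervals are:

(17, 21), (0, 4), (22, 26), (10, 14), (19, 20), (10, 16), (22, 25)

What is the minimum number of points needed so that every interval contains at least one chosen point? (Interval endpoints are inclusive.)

Sorted: [0,4] [10,14] [10,16] [19,20] [17,21] [22,25] [22,26]
{[0,4]} hit by 4; {[10,14],[10,16]} hit by 14; {[19,20],[17,21]} hit by 20; {[22,25],[22,26]} hit by 25.
Points: 4, 14, 20, 25 (4 total).

4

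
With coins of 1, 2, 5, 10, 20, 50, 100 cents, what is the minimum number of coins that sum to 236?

Greedy: take as many of the largest coin as possible, then repeat with the remainder.
236 = 2×100 + 1×20 + 1×10 + 1×5 + 1×1
Total coins = 2 + 1 + 1 + 1 + 1 = 6

6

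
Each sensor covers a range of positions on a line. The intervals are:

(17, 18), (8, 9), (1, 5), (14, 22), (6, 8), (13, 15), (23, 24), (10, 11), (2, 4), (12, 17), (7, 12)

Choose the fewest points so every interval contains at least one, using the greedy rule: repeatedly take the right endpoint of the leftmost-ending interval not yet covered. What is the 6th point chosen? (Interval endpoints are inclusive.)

By right end: [2,4]  [1,5]  [6,8]  [8,9]  [10,11]  [7,12]  [13,15]  [12,17]  [17,18]  [14,22]  [23,24]
[2,4] uncovered → point at 4; [6,8] uncovered → point at 8; [10,11] uncovered → point at 11; [13,15] uncovered → point at 15; [17,18] uncovered → point at 18; [23,24] uncovered → point at 24.
Points: 4, 8, 11, 15, 18, 24 (6 total).

24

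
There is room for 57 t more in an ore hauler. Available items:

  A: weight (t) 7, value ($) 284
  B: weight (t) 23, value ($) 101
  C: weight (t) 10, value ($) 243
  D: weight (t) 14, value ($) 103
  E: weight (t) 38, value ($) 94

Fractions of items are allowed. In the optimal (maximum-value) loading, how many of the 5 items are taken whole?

Greedy by value/weight ratio, highest first.
Ratios (sorted): A 40.57, C 24.30, D 7.36, B 4.39, E 2.47
take A (7 @ 284); take C (10 @ 243); take D (14 @ 103); take B (23 @ 101); take 3/38 of E → 7.42. Capacity used 57/57.
4 item(s) taken whole; one partial (take 3/38 of E).

4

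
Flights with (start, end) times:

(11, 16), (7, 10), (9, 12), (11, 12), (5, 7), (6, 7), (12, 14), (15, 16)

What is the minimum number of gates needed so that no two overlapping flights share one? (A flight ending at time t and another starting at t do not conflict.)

Count concurrent intervals with a sweep; the peak is the room count.
Events (time:±→running): 5:+→1 6:+→2 7:-→1 7:-→0 7:+→1 9:+→2 10:-→1 11:+→2 11:+→3 … peak 3.

3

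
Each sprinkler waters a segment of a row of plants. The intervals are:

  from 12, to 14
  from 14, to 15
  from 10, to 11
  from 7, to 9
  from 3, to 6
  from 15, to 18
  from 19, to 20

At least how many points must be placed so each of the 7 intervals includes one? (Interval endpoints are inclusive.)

6

By right end: [3,6]  [7,9]  [10,11]  [12,14]  [14,15]  [15,18]  [19,20]
[3,6] uncovered → point at 6; [7,9] uncovered → point at 9; [10,11] uncovered → point at 11; [12,14] uncovered → point at 14; [15,18] uncovered → point at 18; [19,20] uncovered → point at 20.
Points: 6, 9, 11, 14, 18, 20 (6 total).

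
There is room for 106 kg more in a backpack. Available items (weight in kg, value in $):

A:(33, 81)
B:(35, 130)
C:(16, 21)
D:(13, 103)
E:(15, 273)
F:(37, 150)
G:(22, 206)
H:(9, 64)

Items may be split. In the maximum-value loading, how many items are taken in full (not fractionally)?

5

Greedy by value/weight ratio, highest first.
Ratios (sorted): E 18.20, G 9.36, D 7.92, H 7.11, F 4.05, B 3.71, A 2.45, C 1.31
take E (15 @ 273); take G (22 @ 206); take D (13 @ 103); take H (9 @ 64); take F (37 @ 150); take 10/35 of B → 37.14. Capacity used 106/106.
5 item(s) taken whole; one partial (take 10/35 of B).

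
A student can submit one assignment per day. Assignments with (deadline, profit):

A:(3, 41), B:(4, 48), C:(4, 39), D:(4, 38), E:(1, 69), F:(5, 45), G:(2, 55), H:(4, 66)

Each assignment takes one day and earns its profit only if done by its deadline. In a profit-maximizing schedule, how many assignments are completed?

5

By profit: E(d1,69), H(d4,66), G(d2,55), B(d4,48), F(d5,45), A(d3,41), C(d4,39), D(d4,38)
E→slot 1; H→slot 4; G→slot 2; B→slot 3; F→slot 5; A skipped; C skipped; D skipped.
5 of 8 scheduled.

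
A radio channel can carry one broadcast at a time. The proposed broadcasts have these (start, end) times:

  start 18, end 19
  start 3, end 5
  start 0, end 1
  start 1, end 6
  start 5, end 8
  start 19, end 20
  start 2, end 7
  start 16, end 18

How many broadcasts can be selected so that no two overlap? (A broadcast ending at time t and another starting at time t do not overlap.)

Greedy by earliest finish: after sorting by end time, pick each interval compatible with the last pick.
By end time: (0,1), (3,5), (1,6), (2,7), (5,8), (16,18), (18,19), (19,20).
Pick (0,1); next start ≥ 1 → (3,5); next start ≥ 5 → (5,8); next start ≥ 8 → (16,18); next start ≥ 18 → (18,19); next start ≥ 19 → (19,20).
Selected 6 broadcasts.

6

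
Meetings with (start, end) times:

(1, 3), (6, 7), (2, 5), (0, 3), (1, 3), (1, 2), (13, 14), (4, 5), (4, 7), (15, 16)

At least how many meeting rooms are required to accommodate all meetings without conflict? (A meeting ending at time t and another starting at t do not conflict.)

4

starts: [0, 1, 1, 1, 2, 4, 4, 6, 13, 15]
ends:   [2, 3, 3, 3, 5, 5, 7, 7, 14, 16]
s0→1 s1→2 s1→3 s1→4  — peak 4.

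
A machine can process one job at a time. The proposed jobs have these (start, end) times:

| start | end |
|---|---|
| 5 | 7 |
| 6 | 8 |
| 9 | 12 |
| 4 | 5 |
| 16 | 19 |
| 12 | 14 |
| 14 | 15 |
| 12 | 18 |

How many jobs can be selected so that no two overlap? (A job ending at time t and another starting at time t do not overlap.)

6

Sorted by end: (4,5)  (5,7)  (6,8)  (9,12)  (12,14)  (14,15)  (12,18)  (16,19)
take (4,5); take (5,7); skip (6,8); take (9,12); take (12,14); take (14,15); skip (12,18); take (16,19).
Selected 6 jobs.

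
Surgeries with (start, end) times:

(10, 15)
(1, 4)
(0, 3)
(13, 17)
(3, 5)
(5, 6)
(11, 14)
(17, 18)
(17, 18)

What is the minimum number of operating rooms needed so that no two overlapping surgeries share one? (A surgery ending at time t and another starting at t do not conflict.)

Events (time:±→running): 0:+→1 1:+→2 3:-→1 3:+→2 4:-→1 5:-→0 5:+→1 6:-→0 10:+→1 11:+→2 13:+→3 … peak 3.

3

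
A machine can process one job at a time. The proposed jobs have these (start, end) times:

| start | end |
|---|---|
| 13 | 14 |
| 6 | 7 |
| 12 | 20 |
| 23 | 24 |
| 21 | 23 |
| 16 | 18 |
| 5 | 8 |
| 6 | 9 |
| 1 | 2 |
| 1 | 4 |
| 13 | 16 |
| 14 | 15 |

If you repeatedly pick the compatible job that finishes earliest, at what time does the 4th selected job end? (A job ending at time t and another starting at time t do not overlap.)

Greedy by earliest finish: after sorting by end time, pick each interval compatible with the last pick.
Sorted by end: (1,2)  (1,4)  (6,7)  (5,8)  (6,9)  (13,14)  (14,15)  (13,16)  (16,18)  (12,20)  (21,23)  (23,24)
take (1,2); skip (1,4); take (6,7); take (13,14); take (14,15); take (16,18); take (21,23); take (23,24).
Selected: (1,2) (6,7) (13,14) (14,15) (16,18) (21,23) (23,24)

15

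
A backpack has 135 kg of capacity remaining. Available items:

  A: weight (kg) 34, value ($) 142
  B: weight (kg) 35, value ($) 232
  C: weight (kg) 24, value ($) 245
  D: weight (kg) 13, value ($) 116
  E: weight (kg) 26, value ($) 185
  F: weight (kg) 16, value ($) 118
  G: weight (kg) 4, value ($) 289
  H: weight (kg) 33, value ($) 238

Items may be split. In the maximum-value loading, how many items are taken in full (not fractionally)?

6

Ratios (sorted): G 72.25, C 10.21, D 8.92, F 7.38, H 7.21, E 7.12, B 6.63, A 4.18
take G (4 @ 289); take C (24 @ 245); take D (13 @ 116); take F (16 @ 118); take H (33 @ 238); take E (26 @ 185); take 19/35 of B → 125.94. Capacity used 135/135.
6 item(s) taken whole; one partial (take 19/35 of B).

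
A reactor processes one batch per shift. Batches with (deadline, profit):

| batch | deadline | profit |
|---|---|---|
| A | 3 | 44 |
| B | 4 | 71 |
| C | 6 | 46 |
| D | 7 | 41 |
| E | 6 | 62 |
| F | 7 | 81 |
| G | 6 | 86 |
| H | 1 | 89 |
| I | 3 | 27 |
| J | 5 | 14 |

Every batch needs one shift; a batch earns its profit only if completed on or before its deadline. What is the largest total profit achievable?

Sort by profit descending; place each in the latest free slot ≤ its deadline.
By profit: H(d1,89), G(d6,86), F(d7,81), B(d4,71), E(d6,62), C(d6,46), A(d3,44), D(d7,41), I(d3,27), J(d5,14)
H→slot 1; G→slot 6; F→slot 7; B→slot 4; E→slot 5; C→slot 3; A→slot 2; D skipped; I skipped; J skipped.
Profit = 89 + 44 + 46 + 71 + 62 + 86 + 81 = 479

479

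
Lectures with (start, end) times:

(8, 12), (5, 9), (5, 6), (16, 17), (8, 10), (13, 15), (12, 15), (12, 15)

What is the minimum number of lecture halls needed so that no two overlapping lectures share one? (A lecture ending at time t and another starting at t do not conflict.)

3

Events (time:±→running): 5:+→1 5:+→2 6:-→1 8:+→2 8:+→3 … peak 3.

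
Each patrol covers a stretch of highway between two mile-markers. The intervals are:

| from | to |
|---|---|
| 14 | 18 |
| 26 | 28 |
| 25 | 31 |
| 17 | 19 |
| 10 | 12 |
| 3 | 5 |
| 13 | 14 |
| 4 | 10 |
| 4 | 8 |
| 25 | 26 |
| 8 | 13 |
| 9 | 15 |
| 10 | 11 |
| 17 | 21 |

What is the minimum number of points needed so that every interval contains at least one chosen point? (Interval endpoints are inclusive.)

5

Process intervals by earliest right end; each time one isn't hit yet, stab at its right endpoint.
Sorted: [3,5] [4,8] [4,10] [10,11] [10,12] [8,13] [13,14] [9,15] [14,18] [17,19] [17,21] [25,26] [26,28] [25,31]
{[3,5],[4,8],[4,10]} hit by 5; {[10,11],[10,12],[8,13]} hit by 11; {[13,14],[9,15],[14,18]} hit by 14; {[17,19],[17,21]} hit by 19; {[25,26],[26,28],[25,31]} hit by 26.
Points: 5, 11, 14, 19, 26 (5 total).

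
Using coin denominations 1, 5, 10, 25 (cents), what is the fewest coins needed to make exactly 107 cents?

Greedy: take as many of the largest coin as possible, then repeat with the remainder.
107 − 4×25→7 − 1×5→2 − 2×1→0
Total coins = 4 + 1 + 2 = 7

7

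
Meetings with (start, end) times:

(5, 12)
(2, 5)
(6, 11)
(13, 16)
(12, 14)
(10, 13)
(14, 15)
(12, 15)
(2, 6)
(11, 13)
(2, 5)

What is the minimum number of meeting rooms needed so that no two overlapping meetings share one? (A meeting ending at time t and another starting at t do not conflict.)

4

Events (time:±→running): 2:+→1 2:+→2 2:+→3 5:-→2 5:-→1 5:+→2 6:-→1 6:+→2 10:+→3 11:-→2 11:+→3 12:-→2 12:+→3 12:+→4 … peak 4.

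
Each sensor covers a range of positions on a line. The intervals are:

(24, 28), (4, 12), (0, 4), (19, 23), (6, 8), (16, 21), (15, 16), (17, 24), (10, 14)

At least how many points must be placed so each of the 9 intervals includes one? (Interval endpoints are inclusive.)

6

Sorted: [0,4] [6,8] [4,12] [10,14] [15,16] [16,21] [19,23] [17,24] [24,28]
{[0,4]} hit by 4; {[6,8],[4,12]} hit by 8; {[10,14]} hit by 14; {[15,16],[16,21]} hit by 16; {[19,23],[17,24]} hit by 23; {[24,28]} hit by 28.
Points: 4, 8, 14, 16, 23, 28 (6 total).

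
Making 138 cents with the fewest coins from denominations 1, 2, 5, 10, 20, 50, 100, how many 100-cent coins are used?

1

Use the largest denomination that fits, subtract, and repeat.
138 = 1×100 + 1×20 + 1×10 + 1×5 + 1×2 + 1×1
Count of 100: 1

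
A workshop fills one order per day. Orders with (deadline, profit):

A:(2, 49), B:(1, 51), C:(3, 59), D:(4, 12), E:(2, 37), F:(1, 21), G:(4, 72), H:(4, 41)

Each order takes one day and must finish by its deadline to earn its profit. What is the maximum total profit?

231

By profit: G(d4,72), C(d3,59), B(d1,51), A(d2,49), H(d4,41), E(d2,37), F(d1,21), D(d4,12)
G→slot 4; C→slot 3; B→slot 1; A→slot 2; H skipped; E skipped; F skipped; D skipped.
Profit = 51 + 49 + 59 + 72 = 231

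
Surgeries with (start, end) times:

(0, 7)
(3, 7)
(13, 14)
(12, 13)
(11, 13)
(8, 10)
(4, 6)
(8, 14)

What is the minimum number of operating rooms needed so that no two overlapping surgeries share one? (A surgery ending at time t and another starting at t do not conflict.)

3

starts: [0, 3, 4, 8, 8, 11, 12, 13]
ends:   [6, 7, 7, 10, 13, 13, 14, 14]
s0→1 s3→2 s4→3  — peak 3.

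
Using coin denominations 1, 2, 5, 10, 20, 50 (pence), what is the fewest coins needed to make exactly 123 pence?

123 − 2×50→23 − 1×20→3 − 1×2→1 − 1×1→0
Total coins = 2 + 1 + 1 + 1 = 5

5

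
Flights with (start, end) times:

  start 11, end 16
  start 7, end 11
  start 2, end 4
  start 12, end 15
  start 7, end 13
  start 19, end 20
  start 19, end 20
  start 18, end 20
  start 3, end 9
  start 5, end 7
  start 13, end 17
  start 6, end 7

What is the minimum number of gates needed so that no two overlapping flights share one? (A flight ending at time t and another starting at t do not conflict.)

Count concurrent intervals with a sweep; the peak is the room count.
starts: [2, 3, 5, 6, 7, 7, 11, 12, 13, 18, 19, 19]
ends:   [4, 7, 7, 9, 11, 13, 15, 16, 17, 20, 20, 20]
s2→1 s3→2 e4→1 s5→2 s6→3  — peak 3.

3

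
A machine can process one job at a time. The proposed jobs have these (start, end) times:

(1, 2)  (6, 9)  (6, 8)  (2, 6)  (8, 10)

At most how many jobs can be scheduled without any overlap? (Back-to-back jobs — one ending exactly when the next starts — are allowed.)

By end time: (1,2), (2,6), (6,8), (6,9), (8,10).
Pick (1,2); next start ≥ 2 → (2,6); next start ≥ 6 → (6,8); next start ≥ 8 → (8,10).
Selected 4 jobs.

4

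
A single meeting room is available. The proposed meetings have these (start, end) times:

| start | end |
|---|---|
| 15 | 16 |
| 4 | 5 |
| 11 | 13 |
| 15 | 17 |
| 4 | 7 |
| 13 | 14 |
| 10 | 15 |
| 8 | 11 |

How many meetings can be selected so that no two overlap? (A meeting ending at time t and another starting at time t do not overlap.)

5

Sort by end time and greedily take each interval whose start is ≥ the last chosen end.
Sorted by end: (4,5)  (4,7)  (8,11)  (11,13)  (13,14)  (10,15)  (15,16)  (15,17)
take (4,5); take (8,11); take (11,13); take (13,14); skip (10,15); take (15,16); skip (15,17).
Selected 5 meetings.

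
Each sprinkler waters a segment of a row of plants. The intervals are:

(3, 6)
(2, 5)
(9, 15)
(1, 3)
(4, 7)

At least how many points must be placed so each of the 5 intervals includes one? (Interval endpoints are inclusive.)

3

Sort by right endpoint; whenever an interval is uncovered, place a point at its right end.
By right end: [1,3]  [2,5]  [3,6]  [4,7]  [9,15]
[1,3] uncovered → point at 3; [4,7] uncovered → point at 7; [9,15] uncovered → point at 15.
Points: 3, 7, 15 (3 total).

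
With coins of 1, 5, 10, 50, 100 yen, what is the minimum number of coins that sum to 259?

8

259 = 2×100 + 1×50 + 1×5 + 4×1
Total coins = 2 + 1 + 1 + 4 = 8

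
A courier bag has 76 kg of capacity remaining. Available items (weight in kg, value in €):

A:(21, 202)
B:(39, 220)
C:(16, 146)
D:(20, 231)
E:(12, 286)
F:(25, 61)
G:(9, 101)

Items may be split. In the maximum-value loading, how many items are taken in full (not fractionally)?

Greedy by value/weight ratio, highest first.
Ratios (sorted): E 23.83, D 11.55, G 11.22, A 9.62, C 9.12, B 5.64, F 2.44
take E (12 @ 286); take D (20 @ 231); take G (9 @ 101); take A (21 @ 202); take 14/16 of C → 127.75. Capacity used 76/76.
4 item(s) taken whole; one partial (take 14/16 of C).

4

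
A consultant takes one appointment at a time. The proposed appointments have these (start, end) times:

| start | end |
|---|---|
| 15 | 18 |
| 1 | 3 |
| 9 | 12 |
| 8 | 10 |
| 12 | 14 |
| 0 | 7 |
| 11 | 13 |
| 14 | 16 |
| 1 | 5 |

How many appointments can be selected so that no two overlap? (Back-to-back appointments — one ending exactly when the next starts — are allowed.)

Greedy by earliest finish: after sorting by end time, pick each interval compatible with the last pick.
By end time: (1,3), (1,5), (0,7), (8,10), (9,12), (11,13), (12,14), (14,16), (15,18).
Pick (1,3); next start ≥ 3 → (8,10); next start ≥ 10 → (11,13); next start ≥ 13 → (14,16).
Selected 4 appointments.

4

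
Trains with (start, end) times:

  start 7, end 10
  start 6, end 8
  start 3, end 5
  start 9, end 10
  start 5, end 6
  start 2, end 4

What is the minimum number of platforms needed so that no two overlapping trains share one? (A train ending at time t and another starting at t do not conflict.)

The answer is the maximum number of intervals overlapping at any instant.
Events (time:±→running): 2:+→1 3:+→2 … peak 2.

2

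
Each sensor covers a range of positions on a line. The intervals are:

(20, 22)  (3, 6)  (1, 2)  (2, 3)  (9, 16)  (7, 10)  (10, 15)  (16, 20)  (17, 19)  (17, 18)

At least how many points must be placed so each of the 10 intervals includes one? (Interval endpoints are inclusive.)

By right end: [1,2]  [2,3]  [3,6]  [7,10]  [10,15]  [9,16]  [17,18]  [17,19]  [16,20]  [20,22]
[1,2] uncovered → point at 2; [3,6] uncovered → point at 6; [7,10] uncovered → point at 10; [17,18] uncovered → point at 18; [20,22] uncovered → point at 22.
Points: 2, 6, 10, 18, 22 (5 total).

5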